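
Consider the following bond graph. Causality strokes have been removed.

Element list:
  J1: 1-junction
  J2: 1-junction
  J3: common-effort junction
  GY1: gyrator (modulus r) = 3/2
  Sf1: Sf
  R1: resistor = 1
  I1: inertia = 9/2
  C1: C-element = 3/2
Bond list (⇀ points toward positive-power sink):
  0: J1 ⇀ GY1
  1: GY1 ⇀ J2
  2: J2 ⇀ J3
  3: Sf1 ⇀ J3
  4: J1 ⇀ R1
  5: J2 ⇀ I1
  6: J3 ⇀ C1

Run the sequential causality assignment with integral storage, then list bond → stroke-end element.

#0 |J1
#1 |J2
#2 |J2
#3 |Sf1
#4 |R1
#5 |I1
#6 |J3

b3 stroke→Sf1  (Sf1: flow source, stroke at near end)
b5 stroke→I1  (prefer integral on I1)
b1 stroke→J2  (1-jn J2 has f-setter on 5)
b2 stroke→J2  (J2 flow already set via bond 5)
b6 stroke→J3  (only one effort-in slot at J3)
b0 stroke→J1  (GY1: gyrator matches bond 1)
b4 stroke→R1  (J1 needs exactly one f-in)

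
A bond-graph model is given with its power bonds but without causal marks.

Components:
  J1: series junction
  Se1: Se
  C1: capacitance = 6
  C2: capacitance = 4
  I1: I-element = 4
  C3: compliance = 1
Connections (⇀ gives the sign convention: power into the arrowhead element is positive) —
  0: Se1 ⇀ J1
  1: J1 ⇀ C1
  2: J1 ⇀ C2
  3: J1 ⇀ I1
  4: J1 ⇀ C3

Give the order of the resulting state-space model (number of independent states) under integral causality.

#0 stroke at J1  (Se1 (Se) sets effort on bond)
#1 stroke at J1  (C1: C, integral causality)
#2 stroke at J1  (C2 outputs effort q/C2)
#3 stroke at I1  (I1 integral (f out))
#4 stroke at J1  (J1: bond 3 brought flow, rest push out)

4  (C1, C2, C3, I1 all integral)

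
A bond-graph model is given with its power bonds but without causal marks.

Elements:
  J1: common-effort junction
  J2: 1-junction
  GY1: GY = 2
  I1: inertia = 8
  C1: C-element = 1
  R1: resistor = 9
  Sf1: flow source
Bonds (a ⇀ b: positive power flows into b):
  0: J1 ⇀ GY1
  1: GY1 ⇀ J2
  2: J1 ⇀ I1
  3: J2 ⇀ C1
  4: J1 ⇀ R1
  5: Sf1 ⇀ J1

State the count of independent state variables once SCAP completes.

bond 5 stroke at Sf1  (source Sf1 imposes f)
bond 2 stroke at I1  (I1: I, integral causality)
bond 3 stroke at J2  (prefer integral on C1)
bond 1 stroke at GY1  (closing 1-jn rule on J2)
bond 0 stroke at GY1  (GY GY1: same side as bond 1)
bond 4 stroke at J1  (only one effort-in slot at J1)

2  (C1, I1 all integral)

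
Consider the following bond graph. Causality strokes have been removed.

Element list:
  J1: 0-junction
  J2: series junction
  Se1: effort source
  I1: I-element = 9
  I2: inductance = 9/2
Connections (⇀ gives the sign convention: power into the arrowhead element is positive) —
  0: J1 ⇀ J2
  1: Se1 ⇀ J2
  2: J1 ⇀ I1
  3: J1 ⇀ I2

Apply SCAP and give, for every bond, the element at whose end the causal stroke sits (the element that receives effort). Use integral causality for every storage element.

bond 1 stroke at J2  (Se1: effort source, stroke at far end)
bond 0 stroke at J1  (only one flow-in slot at J2)
bond 2 stroke at I1  (common-e at J1 fixed by 0)
bond 3 stroke at I2  (common-e at J1 fixed by 0)

b0 |J1
b1 |J2
b2 |I1
b3 |I2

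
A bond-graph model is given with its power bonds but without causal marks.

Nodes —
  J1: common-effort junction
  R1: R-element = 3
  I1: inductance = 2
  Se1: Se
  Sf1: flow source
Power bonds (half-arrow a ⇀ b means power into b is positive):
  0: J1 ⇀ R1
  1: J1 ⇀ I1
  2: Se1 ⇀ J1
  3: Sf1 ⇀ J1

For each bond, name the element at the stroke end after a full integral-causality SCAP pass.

b2 stroke at J1  (Se1 fixes effort; stroke away)
b3 stroke at Sf1  (Sf1: flow source, stroke at near end)
b0 stroke at R1  (common-e at J1 fixed by 2)
b1 stroke at I1  (common-e at J1 fixed by 2)

#0 →R1
#1 →I1
#2 →J1
#3 →Sf1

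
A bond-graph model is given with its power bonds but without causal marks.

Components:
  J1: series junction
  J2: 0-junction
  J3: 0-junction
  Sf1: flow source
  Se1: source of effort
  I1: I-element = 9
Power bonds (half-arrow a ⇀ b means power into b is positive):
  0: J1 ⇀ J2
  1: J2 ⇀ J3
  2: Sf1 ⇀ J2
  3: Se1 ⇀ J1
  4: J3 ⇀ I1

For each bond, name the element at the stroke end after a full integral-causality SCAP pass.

b2 stroke at Sf1  (source Sf1 imposes f)
b3 stroke at J1  (Se1 fixes effort; stroke away)
b0 stroke at J2  (J1: last free bond brings flow in)
b1 stroke at J3  (0-jn J2 has e-setter on 0)
b4 stroke at I1  (0-jn J3 has e-setter on 1)

#0 →J2
#1 →J3
#2 →Sf1
#3 →J1
#4 →I1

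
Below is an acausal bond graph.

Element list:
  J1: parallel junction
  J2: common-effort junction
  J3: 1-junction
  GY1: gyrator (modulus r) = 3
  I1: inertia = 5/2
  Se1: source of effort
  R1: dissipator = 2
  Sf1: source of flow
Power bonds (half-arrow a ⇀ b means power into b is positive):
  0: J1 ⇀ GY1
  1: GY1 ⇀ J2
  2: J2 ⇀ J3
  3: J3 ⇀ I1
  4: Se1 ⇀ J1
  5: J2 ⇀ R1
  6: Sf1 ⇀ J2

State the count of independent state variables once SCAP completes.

#4 |J1  (source Se1 imposes e)
#6 |Sf1  (Sf1 fixes flow; stroke at Sf1)
#0 |GY1  (common-e at J1 fixed by 4)
#1 |GY1  (GY GY1: same side as bond 0)
#3 |I1  (I1: I, integral causality)
#2 |J3  (J3 flow already set via bond 3)
#5 |J2  (closing 0-jn rule on J2)

1  (I1 all integral)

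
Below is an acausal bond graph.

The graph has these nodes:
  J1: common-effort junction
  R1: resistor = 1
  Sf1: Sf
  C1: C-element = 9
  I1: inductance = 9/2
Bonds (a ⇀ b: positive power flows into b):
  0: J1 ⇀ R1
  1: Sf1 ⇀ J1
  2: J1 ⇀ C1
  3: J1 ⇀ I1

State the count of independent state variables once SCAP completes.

2  (C1, I1 all integral)

b1 stroke→Sf1  (source Sf1 imposes f)
b2 stroke→J1  (C1: C, integral causality)
b0 stroke→R1  (J1: bond 2 brought effort, rest push out)
b3 stroke→I1  (0-jn J1 has e-setter on 2)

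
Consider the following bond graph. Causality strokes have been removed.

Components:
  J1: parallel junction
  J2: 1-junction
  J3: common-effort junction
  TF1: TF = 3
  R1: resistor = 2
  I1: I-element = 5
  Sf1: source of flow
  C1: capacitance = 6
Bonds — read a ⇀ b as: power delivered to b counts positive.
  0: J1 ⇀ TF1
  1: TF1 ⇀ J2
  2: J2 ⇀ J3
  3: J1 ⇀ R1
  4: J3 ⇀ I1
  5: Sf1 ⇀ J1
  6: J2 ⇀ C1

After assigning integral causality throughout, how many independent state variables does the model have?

2  (C1, I1 all integral)

#5 stroke at Sf1  (source Sf1 imposes f)
#4 stroke at I1  (I1 outputs flow p/I1)
#2 stroke at J3  (J3: last free bond brings effort in)
#1 stroke at J2  (common-f at J2 fixed by 2)
#6 stroke at J2  (J2: bond 2 brought flow, rest push out)
#0 stroke at TF1  (TF TF1: opposite of bond 1)
#3 stroke at J1  (J1 needs exactly one e-in)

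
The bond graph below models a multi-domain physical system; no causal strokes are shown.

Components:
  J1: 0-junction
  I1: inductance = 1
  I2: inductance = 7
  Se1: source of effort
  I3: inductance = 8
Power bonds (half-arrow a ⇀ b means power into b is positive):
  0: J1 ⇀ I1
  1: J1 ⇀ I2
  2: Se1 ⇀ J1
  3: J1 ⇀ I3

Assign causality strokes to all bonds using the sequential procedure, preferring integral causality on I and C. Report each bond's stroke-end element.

β0 stroke at I1
β1 stroke at I2
β2 stroke at J1
β3 stroke at I3

β2 →J1  (Se1 (Se) sets effort on bond)
β0 →I1  (0-jn J1 has e-setter on 2)
β1 →I2  (J1 effort already set via bond 2)
β3 →I3  (J1: bond 2 brought effort, rest push out)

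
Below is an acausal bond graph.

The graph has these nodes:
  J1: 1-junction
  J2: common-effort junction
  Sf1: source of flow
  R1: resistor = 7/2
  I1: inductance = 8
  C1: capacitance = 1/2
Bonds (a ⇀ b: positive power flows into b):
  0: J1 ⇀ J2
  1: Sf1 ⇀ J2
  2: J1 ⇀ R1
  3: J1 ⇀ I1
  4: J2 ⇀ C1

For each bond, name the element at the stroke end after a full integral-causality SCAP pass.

bond 0 stroke at J1
bond 1 stroke at Sf1
bond 2 stroke at J1
bond 3 stroke at I1
bond 4 stroke at J2

β1 →Sf1  (source Sf1 imposes f)
β3 →I1  (I1 outputs flow p/I1)
β0 →J1  (1-jn J1 has f-setter on 3)
β2 →J1  (J1: bond 3 brought flow, rest push out)
β4 →J2  (only one effort-in slot at J2)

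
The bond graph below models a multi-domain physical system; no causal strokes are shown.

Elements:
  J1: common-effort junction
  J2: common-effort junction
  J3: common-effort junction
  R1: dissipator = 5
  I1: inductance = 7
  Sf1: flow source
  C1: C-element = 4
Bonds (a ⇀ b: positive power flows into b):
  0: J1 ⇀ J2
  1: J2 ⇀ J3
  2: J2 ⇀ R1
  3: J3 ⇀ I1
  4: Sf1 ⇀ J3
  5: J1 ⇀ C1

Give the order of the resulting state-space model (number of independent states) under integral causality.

b4 stroke→Sf1  (Sf1 fixes flow; stroke at Sf1)
b3 stroke→I1  (I1 outputs flow p/I1)
b1 stroke→J3  (J3: last free bond brings effort in)
b5 stroke→J1  (prefer integral on C1)
b0 stroke→J2  (J1 effort already set via bond 5)
b2 stroke→R1  (J2: bond 0 brought effort, rest push out)

2  (C1, I1 all integral)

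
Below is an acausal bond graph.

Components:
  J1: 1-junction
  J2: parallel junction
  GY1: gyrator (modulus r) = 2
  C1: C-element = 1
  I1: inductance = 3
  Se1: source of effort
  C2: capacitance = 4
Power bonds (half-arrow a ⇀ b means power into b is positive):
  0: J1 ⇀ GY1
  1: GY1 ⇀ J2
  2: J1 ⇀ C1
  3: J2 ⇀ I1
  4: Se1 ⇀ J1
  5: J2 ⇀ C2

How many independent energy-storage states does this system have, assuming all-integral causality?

3  (C1, C2, I1 all integral)

bond 4 →J1  (source Se1 imposes e)
bond 2 →J1  (prefer integral on C1)
bond 0 →GY1  (closing 1-jn rule on J1)
bond 1 →GY1  (through GY1, causality inverts; strokes same side of GY1)
bond 3 →I1  (I1 integral (f out))
bond 5 →J2  (closing 0-jn rule on J2)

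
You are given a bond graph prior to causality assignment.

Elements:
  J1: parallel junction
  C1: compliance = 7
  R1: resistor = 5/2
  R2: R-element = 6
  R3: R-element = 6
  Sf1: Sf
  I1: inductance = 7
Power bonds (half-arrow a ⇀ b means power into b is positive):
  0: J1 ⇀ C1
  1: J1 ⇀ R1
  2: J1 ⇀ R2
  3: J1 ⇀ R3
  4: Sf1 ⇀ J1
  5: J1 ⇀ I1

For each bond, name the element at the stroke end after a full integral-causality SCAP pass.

#4 stroke→Sf1  (Sf1 fixes flow; stroke at Sf1)
#0 stroke→J1  (C1 integral (e out))
#1 stroke→R1  (0-jn J1 has e-setter on 0)
#2 stroke→R2  (common-e at J1 fixed by 0)
#3 stroke→R3  (J1: bond 0 brought effort, rest push out)
#5 stroke→I1  (J1 effort already set via bond 0)

β0 stroke→J1
β1 stroke→R1
β2 stroke→R2
β3 stroke→R3
β4 stroke→Sf1
β5 stroke→I1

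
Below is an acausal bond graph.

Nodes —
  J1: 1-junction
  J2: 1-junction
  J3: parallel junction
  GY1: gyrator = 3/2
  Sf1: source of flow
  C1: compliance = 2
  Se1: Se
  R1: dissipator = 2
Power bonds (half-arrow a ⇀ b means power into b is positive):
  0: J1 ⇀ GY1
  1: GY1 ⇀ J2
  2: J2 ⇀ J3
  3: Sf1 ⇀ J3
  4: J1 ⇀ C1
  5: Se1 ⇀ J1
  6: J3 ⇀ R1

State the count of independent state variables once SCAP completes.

1  (C1 all integral)

bond 3 stroke→Sf1  (source Sf1 imposes f)
bond 5 stroke→J1  (Se1 fixes effort; stroke away)
bond 4 stroke→J1  (C1 integral (e out))
bond 0 stroke→GY1  (J1 needs exactly one f-in)
bond 1 stroke→GY1  (GY1: gyrator matches bond 0)
bond 2 stroke→J2  (common-f at J2 fixed by 1)
bond 6 stroke→J3  (closing 0-jn rule on J3)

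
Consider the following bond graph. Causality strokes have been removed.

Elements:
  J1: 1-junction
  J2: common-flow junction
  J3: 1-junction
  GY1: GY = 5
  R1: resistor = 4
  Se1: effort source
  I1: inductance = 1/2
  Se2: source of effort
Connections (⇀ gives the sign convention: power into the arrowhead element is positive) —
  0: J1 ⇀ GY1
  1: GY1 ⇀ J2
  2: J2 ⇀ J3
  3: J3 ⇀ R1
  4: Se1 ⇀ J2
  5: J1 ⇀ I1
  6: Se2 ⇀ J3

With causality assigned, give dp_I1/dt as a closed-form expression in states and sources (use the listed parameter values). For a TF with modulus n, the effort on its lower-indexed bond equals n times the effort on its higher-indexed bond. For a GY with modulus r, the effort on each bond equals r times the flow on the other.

β4 |J2  (source Se1 imposes e)
β6 |J3  (Se2: effort source, stroke at far end)
β5 |I1  (I1: I, integral causality)
β0 |J1  (J1: bond 5 brought flow, rest push out)
β1 |J2  (through GY1, causality inverts; strokes same side of GY1)
β2 |J3  (J2 needs exactly one f-in)
β3 |R1  (J3 needs exactly one f-in)

dp_I1/dt = -5*E_Se1/4 - 5*E_Se2/4 - 25*p_I1/2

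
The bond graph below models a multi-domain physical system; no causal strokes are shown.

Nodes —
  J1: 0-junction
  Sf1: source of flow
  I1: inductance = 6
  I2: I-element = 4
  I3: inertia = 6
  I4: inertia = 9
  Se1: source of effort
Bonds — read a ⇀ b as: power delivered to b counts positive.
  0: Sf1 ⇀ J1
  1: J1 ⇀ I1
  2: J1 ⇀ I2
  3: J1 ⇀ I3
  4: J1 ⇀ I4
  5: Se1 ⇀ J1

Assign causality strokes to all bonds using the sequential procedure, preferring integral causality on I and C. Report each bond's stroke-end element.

β0 stroke→Sf1  (Sf1: flow source, stroke at near end)
β5 stroke→J1  (Se1 fixes effort; stroke away)
β1 stroke→I1  (0-jn J1 has e-setter on 5)
β2 stroke→I2  (0-jn J1 has e-setter on 5)
β3 stroke→I3  (J1 effort already set via bond 5)
β4 stroke→I4  (0-jn J1 has e-setter on 5)

bond 0 stroke→Sf1
bond 1 stroke→I1
bond 2 stroke→I2
bond 3 stroke→I3
bond 4 stroke→I4
bond 5 stroke→J1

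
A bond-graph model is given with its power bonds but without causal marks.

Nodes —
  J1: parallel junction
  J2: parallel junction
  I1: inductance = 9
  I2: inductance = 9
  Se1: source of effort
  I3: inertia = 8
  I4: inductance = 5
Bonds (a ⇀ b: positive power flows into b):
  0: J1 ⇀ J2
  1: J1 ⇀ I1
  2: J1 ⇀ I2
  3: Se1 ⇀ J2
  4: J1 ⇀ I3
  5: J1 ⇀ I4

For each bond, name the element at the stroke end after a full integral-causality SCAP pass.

b3 |J2  (Se1: effort source, stroke at far end)
b0 |J1  (common-e at J2 fixed by 3)
b1 |I1  (J1 effort already set via bond 0)
b2 |I2  (0-jn J1 has e-setter on 0)
b4 |I3  (common-e at J1 fixed by 0)
b5 |I4  (0-jn J1 has e-setter on 0)

#0 →J1
#1 →I1
#2 →I2
#3 →J2
#4 →I3
#5 →I4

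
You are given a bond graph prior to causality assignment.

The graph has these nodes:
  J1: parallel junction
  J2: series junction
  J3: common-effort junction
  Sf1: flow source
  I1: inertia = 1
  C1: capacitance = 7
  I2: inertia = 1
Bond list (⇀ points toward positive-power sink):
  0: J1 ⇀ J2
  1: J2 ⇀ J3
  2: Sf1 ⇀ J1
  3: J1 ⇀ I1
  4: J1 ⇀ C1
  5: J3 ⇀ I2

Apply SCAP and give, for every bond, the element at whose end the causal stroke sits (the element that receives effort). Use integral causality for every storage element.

b0 stroke→J2
b1 stroke→J3
b2 stroke→Sf1
b3 stroke→I1
b4 stroke→J1
b5 stroke→I2

#2 stroke at Sf1  (Sf1: flow source, stroke at near end)
#3 stroke at I1  (prefer integral on I1)
#4 stroke at J1  (C1: C, integral causality)
#0 stroke at J2  (J1: bond 4 brought effort, rest push out)
#1 stroke at J3  (J2 needs exactly one f-in)
#5 stroke at I2  (0-jn J3 has e-setter on 1)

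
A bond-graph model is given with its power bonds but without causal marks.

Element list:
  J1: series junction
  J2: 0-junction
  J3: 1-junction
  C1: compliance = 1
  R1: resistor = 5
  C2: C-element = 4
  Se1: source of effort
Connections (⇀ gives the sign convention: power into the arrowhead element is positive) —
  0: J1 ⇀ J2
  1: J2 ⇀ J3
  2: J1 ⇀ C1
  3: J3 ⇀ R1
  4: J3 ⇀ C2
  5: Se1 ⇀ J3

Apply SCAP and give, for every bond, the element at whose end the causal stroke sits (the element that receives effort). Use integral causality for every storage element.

bond 5 stroke at J3  (Se1 (Se) sets effort on bond)
bond 2 stroke at J1  (C1 outputs effort q/C1)
bond 0 stroke at J2  (J1 needs exactly one f-in)
bond 1 stroke at J3  (J2 effort already set via bond 0)
bond 4 stroke at J3  (C2 outputs effort q/C2)
bond 3 stroke at R1  (J3: last free bond brings flow in)

bond 0 |J2
bond 1 |J3
bond 2 |J1
bond 3 |R1
bond 4 |J3
bond 5 |J3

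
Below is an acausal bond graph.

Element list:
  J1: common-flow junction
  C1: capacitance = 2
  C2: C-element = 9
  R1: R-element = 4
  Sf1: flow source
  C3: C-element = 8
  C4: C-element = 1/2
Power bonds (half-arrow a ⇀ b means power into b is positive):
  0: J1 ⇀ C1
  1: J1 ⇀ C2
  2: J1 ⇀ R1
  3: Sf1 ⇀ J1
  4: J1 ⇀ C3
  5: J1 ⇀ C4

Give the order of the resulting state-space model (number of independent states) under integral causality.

bond 3 →Sf1  (Sf1 fixes flow; stroke at Sf1)
bond 0 →J1  (J1: bond 3 brought flow, rest push out)
bond 1 →J1  (J1 flow already set via bond 3)
bond 2 →J1  (1-jn J1 has f-setter on 3)
bond 4 →J1  (1-jn J1 has f-setter on 3)
bond 5 →J1  (common-f at J1 fixed by 3)

4  (C1, C2, C3, C4 all integral)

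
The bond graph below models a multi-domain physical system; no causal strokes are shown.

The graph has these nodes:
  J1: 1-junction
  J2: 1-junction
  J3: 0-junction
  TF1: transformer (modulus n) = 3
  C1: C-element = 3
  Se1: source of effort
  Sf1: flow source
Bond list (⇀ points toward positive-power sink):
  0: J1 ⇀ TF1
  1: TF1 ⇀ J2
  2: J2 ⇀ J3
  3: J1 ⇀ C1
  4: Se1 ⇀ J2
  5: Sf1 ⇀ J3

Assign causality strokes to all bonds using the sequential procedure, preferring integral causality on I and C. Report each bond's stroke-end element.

bond 4 stroke→J2  (Se1 (Se) sets effort on bond)
bond 5 stroke→Sf1  (Sf1 fixes flow; stroke at Sf1)
bond 2 stroke→J3  (J3: last free bond brings effort in)
bond 1 stroke→J2  (J2: bond 2 brought flow, rest push out)
bond 0 stroke→TF1  (through TF1, causality passes straight; one stroke at TF1)
bond 3 stroke→J1  (J1 flow already set via bond 0)

#0 |TF1
#1 |J2
#2 |J3
#3 |J1
#4 |J2
#5 |Sf1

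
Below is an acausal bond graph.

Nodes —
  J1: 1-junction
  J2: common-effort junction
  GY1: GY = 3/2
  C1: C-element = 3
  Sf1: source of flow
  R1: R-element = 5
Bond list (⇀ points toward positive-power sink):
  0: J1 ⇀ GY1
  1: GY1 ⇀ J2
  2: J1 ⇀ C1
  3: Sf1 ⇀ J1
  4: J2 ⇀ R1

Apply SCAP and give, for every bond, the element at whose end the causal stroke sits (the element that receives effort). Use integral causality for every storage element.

bond 3 stroke at Sf1  (source Sf1 imposes f)
bond 0 stroke at J1  (J1: bond 3 brought flow, rest push out)
bond 2 stroke at J1  (J1 flow already set via bond 3)
bond 1 stroke at J2  (through GY1, causality inverts; strokes same side of GY1)
bond 4 stroke at R1  (J2 effort already set via bond 1)

#0 stroke at J1
#1 stroke at J2
#2 stroke at J1
#3 stroke at Sf1
#4 stroke at R1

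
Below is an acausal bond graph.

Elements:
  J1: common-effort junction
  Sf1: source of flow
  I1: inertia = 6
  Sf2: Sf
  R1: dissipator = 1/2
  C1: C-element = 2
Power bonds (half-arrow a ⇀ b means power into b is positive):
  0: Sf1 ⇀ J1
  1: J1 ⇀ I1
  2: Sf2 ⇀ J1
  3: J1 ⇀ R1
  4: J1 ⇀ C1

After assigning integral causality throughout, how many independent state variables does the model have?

2  (C1, I1 all integral)

#0 →Sf1  (Sf1 (Sf) sets flow on bond)
#2 →Sf2  (source Sf2 imposes f)
#1 →I1  (prefer integral on I1)
#4 →J1  (C1 integral (e out))
#3 →R1  (J1: bond 4 brought effort, rest push out)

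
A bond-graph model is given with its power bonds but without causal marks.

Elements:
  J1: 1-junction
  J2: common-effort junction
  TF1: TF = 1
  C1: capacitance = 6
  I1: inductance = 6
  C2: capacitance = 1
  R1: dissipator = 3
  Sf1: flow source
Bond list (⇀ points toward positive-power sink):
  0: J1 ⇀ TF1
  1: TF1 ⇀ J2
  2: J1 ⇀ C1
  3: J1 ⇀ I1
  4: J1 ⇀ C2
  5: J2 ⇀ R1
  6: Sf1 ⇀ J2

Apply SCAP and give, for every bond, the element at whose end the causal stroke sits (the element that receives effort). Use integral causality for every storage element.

bond 6 stroke→Sf1  (Sf1: flow source, stroke at near end)
bond 2 stroke→J1  (C1: C, integral causality)
bond 3 stroke→I1  (I1 outputs flow p/I1)
bond 0 stroke→J1  (1-jn J1 has f-setter on 3)
bond 4 stroke→J1  (common-f at J1 fixed by 3)
bond 1 stroke→TF1  (TF1 one-in-one-out from 0)
bond 5 stroke→J2  (J2 needs exactly one e-in)

bond 0 stroke at J1
bond 1 stroke at TF1
bond 2 stroke at J1
bond 3 stroke at I1
bond 4 stroke at J1
bond 5 stroke at J2
bond 6 stroke at Sf1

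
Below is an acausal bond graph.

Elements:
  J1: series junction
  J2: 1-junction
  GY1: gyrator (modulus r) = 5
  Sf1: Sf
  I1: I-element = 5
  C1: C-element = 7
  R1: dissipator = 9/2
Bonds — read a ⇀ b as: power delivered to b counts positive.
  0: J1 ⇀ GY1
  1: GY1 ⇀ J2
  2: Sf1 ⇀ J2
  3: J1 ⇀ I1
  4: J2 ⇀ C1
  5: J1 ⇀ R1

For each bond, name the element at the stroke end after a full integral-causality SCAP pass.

b0 stroke at J1
b1 stroke at J2
b2 stroke at Sf1
b3 stroke at I1
b4 stroke at J2
b5 stroke at J1

#2 →Sf1  (Sf1: flow source, stroke at near end)
#1 →J2  (1-jn J2 has f-setter on 2)
#4 →J2  (J2: bond 2 brought flow, rest push out)
#0 →J1  (GY1 both-in/both-out from 1)
#3 →I1  (I1 outputs flow p/I1)
#5 →J1  (common-f at J1 fixed by 3)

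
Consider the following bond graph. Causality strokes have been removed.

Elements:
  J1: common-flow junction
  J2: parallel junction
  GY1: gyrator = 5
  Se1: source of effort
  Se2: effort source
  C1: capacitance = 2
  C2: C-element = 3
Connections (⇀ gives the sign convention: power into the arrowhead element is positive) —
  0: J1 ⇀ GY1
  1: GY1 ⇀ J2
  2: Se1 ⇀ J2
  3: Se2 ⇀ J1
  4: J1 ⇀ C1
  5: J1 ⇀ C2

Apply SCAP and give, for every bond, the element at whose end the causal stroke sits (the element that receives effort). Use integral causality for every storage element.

#2 stroke at J2  (source Se1 imposes e)
#3 stroke at J1  (source Se2 imposes e)
#1 stroke at GY1  (0-jn J2 has e-setter on 2)
#0 stroke at GY1  (GY1: gyrator matches bond 1)
#4 stroke at J1  (J1 flow already set via bond 0)
#5 stroke at J1  (1-jn J1 has f-setter on 0)

b0 →GY1
b1 →GY1
b2 →J2
b3 →J1
b4 →J1
b5 →J1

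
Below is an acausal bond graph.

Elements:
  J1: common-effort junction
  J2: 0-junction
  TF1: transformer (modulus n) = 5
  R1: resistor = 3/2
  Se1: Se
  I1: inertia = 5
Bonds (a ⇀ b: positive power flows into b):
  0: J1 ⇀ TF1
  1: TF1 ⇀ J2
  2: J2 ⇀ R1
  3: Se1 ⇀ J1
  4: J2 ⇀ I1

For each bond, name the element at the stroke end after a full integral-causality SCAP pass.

b0 →TF1
b1 →J2
b2 →R1
b3 →J1
b4 →I1

bond 3 →J1  (Se1: effort source, stroke at far end)
bond 0 →TF1  (0-jn J1 has e-setter on 3)
bond 1 →J2  (TF1 one-in-one-out from 0)
bond 2 →R1  (J2 effort already set via bond 1)
bond 4 →I1  (common-e at J2 fixed by 1)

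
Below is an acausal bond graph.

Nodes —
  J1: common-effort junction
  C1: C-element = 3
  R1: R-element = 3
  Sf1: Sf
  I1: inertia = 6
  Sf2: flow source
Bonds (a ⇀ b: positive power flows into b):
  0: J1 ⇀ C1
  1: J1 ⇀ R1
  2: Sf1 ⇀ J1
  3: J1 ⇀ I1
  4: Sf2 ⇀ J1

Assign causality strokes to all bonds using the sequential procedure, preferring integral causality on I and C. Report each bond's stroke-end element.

bond 2 |Sf1  (Sf1 (Sf) sets flow on bond)
bond 4 |Sf2  (source Sf2 imposes f)
bond 0 |J1  (C1 integral (e out))
bond 1 |R1  (0-jn J1 has e-setter on 0)
bond 3 |I1  (J1: bond 0 brought effort, rest push out)

bond 0 stroke→J1
bond 1 stroke→R1
bond 2 stroke→Sf1
bond 3 stroke→I1
bond 4 stroke→Sf2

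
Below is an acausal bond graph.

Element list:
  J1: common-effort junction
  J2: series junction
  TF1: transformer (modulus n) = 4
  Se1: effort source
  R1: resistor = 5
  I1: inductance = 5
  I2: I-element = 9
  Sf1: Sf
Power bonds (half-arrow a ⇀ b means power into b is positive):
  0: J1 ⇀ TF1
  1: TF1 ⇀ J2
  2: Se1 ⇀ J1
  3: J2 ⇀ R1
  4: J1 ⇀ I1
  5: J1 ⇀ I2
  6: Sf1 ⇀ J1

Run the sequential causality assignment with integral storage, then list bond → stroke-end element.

#2 stroke→J1  (Se1 (Se) sets effort on bond)
#6 stroke→Sf1  (Sf1 fixes flow; stroke at Sf1)
#0 stroke→TF1  (common-e at J1 fixed by 2)
#4 stroke→I1  (0-jn J1 has e-setter on 2)
#5 stroke→I2  (common-e at J1 fixed by 2)
#1 stroke→J2  (TF1 one-in-one-out from 0)
#3 stroke→R1  (J2: last free bond brings flow in)

#0 stroke→TF1
#1 stroke→J2
#2 stroke→J1
#3 stroke→R1
#4 stroke→I1
#5 stroke→I2
#6 stroke→Sf1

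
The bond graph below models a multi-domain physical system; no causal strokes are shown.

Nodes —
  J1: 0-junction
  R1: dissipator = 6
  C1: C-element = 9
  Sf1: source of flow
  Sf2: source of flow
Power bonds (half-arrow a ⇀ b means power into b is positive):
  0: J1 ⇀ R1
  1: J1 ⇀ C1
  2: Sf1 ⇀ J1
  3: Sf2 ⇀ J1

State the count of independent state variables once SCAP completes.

β2 →Sf1  (source Sf1 imposes f)
β3 →Sf2  (source Sf2 imposes f)
β1 →J1  (C1 integral (e out))
β0 →R1  (J1 effort already set via bond 1)

1  (C1 all integral)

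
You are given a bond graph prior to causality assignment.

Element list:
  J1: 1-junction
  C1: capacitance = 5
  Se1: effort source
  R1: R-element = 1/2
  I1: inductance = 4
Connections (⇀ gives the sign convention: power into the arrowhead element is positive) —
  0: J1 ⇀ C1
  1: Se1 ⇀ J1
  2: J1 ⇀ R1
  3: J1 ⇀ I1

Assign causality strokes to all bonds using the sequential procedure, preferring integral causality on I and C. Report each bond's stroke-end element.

#0 |J1
#1 |J1
#2 |J1
#3 |I1

#1 stroke→J1  (Se1 (Se) sets effort on bond)
#0 stroke→J1  (prefer integral on C1)
#3 stroke→I1  (prefer integral on I1)
#2 stroke→J1  (J1 flow already set via bond 3)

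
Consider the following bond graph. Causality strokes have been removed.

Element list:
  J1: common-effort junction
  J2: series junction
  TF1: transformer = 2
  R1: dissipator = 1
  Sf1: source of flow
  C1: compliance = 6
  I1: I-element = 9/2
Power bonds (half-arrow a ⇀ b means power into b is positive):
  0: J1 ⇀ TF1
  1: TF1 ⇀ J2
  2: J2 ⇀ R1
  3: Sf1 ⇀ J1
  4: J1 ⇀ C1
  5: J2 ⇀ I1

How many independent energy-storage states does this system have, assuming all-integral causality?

bond 3 →Sf1  (Sf1 (Sf) sets flow on bond)
bond 4 →J1  (prefer integral on C1)
bond 0 →TF1  (J1 effort already set via bond 4)
bond 1 →J2  (through TF1, causality passes straight; one stroke at TF1)
bond 5 →I1  (I1: I, integral causality)
bond 2 →J2  (J2 flow already set via bond 5)

2  (C1, I1 all integral)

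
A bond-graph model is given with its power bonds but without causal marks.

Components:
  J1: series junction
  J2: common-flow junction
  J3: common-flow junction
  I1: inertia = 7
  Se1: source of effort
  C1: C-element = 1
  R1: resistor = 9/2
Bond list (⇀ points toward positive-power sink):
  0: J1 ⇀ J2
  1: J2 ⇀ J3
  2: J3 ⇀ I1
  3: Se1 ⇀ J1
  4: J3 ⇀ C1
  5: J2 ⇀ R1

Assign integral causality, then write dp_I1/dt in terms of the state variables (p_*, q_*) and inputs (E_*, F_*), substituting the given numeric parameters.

dp_I1/dt = E_Se1 - 9*p_I1/14 - q_C1

#3 |J1  (Se1 (Se) sets effort on bond)
#0 |J2  (closing 1-jn rule on J1)
#2 |I1  (I1: I, integral causality)
#1 |J3  (J3: bond 2 brought flow, rest push out)
#4 |J3  (J3 flow already set via bond 2)
#5 |J2  (common-f at J2 fixed by 1)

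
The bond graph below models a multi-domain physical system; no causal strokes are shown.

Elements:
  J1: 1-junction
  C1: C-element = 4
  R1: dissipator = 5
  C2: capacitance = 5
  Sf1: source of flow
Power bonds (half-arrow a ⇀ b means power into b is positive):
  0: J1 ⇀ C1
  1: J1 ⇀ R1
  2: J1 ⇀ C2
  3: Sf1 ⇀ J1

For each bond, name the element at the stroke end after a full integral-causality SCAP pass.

β0 |J1
β1 |J1
β2 |J1
β3 |Sf1

β3 stroke→Sf1  (Sf1 fixes flow; stroke at Sf1)
β0 stroke→J1  (J1: bond 3 brought flow, rest push out)
β1 stroke→J1  (common-f at J1 fixed by 3)
β2 stroke→J1  (common-f at J1 fixed by 3)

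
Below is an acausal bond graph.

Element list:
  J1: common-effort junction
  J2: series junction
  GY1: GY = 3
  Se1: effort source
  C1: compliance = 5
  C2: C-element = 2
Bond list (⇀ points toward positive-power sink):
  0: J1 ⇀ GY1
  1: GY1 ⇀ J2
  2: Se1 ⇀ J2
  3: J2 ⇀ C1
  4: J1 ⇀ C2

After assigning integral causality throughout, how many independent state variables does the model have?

#2 |J2  (Se1: effort source, stroke at far end)
#3 |J2  (C1: C, integral causality)
#1 |GY1  (J2 needs exactly one f-in)
#0 |GY1  (GY1: gyrator matches bond 1)
#4 |J1  (closing 0-jn rule on J1)

2  (C1, C2 all integral)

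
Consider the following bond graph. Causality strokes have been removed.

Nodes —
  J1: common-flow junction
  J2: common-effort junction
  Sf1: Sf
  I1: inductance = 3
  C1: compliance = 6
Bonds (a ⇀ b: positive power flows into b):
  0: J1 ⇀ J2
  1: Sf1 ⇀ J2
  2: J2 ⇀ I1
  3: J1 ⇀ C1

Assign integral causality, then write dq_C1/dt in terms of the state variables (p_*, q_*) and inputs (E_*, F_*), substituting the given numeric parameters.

bond 1 stroke→Sf1  (source Sf1 imposes f)
bond 2 stroke→I1  (prefer integral on I1)
bond 0 stroke→J2  (J2: last free bond brings effort in)
bond 3 stroke→J1  (J1 flow already set via bond 0)

dq_C1/dt = -F_Sf1 + p_I1/3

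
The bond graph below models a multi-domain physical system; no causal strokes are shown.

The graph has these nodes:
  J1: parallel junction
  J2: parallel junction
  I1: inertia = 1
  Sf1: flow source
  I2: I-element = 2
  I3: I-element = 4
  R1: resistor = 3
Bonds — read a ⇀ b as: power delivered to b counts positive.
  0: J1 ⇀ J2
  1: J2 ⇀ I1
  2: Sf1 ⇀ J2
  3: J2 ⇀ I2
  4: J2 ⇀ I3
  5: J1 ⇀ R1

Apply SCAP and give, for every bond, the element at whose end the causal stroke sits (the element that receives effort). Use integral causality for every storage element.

bond 0 stroke at J2
bond 1 stroke at I1
bond 2 stroke at Sf1
bond 3 stroke at I2
bond 4 stroke at I3
bond 5 stroke at J1

#2 stroke at Sf1  (source Sf1 imposes f)
#1 stroke at I1  (I1 integral (f out))
#3 stroke at I2  (I2 outputs flow p/I2)
#4 stroke at I3  (I3 integral (f out))
#0 stroke at J2  (closing 0-jn rule on J2)
#5 stroke at J1  (J1: last free bond brings effort in)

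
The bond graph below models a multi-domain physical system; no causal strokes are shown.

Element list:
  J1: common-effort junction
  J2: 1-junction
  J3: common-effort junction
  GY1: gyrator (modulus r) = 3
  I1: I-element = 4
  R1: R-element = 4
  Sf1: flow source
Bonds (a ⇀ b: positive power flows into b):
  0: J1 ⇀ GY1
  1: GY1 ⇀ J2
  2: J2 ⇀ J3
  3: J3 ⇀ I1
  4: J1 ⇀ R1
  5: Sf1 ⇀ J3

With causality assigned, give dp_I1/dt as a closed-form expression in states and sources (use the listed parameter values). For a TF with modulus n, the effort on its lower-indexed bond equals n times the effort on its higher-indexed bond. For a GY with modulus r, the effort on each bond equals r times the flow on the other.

dp_I1/dt = 9*F_Sf1/4 - 9*p_I1/16

bond 5 stroke at Sf1  (Sf1 fixes flow; stroke at Sf1)
bond 3 stroke at I1  (I1 outputs flow p/I1)
bond 2 stroke at J3  (J3 needs exactly one e-in)
bond 1 stroke at J2  (1-jn J2 has f-setter on 2)
bond 0 stroke at J1  (GY GY1: same side as bond 1)
bond 4 stroke at R1  (common-e at J1 fixed by 0)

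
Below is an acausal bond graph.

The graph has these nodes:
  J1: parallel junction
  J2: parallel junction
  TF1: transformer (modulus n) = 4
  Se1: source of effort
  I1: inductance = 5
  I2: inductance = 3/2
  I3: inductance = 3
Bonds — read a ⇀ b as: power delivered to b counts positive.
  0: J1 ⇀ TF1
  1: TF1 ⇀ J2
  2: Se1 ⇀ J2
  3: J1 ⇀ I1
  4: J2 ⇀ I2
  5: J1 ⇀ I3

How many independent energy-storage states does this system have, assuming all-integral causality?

3  (I1, I2, I3 all integral)

#2 stroke at J2  (Se1 fixes effort; stroke away)
#1 stroke at TF1  (J2: bond 2 brought effort, rest push out)
#4 stroke at I2  (common-e at J2 fixed by 2)
#0 stroke at J1  (TF1: transformer flips bond 1)
#3 stroke at I1  (0-jn J1 has e-setter on 0)
#5 stroke at I3  (0-jn J1 has e-setter on 0)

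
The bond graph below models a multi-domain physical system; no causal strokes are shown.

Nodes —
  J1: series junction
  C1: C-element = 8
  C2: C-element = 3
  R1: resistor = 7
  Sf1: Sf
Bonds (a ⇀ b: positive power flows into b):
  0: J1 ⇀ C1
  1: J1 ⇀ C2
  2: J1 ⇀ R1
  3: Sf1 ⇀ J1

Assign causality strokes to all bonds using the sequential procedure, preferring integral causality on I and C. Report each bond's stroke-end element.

β0 stroke→J1
β1 stroke→J1
β2 stroke→J1
β3 stroke→Sf1

b3 |Sf1  (Sf1 (Sf) sets flow on bond)
b0 |J1  (1-jn J1 has f-setter on 3)
b1 |J1  (J1 flow already set via bond 3)
b2 |J1  (1-jn J1 has f-setter on 3)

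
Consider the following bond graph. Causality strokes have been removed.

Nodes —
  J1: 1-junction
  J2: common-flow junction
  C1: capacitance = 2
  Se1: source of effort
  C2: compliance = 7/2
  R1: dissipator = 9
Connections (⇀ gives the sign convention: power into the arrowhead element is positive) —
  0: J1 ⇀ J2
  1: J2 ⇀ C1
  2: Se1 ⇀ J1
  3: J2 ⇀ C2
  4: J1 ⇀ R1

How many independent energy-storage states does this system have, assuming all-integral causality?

2  (C1, C2 all integral)

bond 2 stroke→J1  (source Se1 imposes e)
bond 1 stroke→J2  (C1: C, integral causality)
bond 3 stroke→J2  (C2: C, integral causality)
bond 0 stroke→J1  (only one flow-in slot at J2)
bond 4 stroke→R1  (J1 needs exactly one f-in)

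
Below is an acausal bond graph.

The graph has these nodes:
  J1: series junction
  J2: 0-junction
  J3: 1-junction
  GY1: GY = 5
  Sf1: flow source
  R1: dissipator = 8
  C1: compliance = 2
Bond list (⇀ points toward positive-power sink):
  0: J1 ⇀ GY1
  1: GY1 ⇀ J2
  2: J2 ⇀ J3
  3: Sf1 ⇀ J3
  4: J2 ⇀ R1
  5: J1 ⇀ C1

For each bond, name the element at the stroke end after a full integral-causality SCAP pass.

β3 →Sf1  (Sf1 (Sf) sets flow on bond)
β2 →J3  (common-f at J3 fixed by 3)
β5 →J1  (C1 integral (e out))
β0 →GY1  (J1: last free bond brings flow in)
β1 →GY1  (GY1 both-in/both-out from 0)
β4 →J2  (closing 0-jn rule on J2)

bond 0 |GY1
bond 1 |GY1
bond 2 |J3
bond 3 |Sf1
bond 4 |J2
bond 5 |J1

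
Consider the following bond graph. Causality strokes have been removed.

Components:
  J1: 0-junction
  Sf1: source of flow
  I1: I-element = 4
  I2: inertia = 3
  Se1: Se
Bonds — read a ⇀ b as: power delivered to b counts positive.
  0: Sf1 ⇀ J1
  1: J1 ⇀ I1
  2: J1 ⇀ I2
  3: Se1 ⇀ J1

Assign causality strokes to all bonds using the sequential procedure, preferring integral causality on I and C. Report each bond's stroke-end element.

b0 stroke at Sf1
b1 stroke at I1
b2 stroke at I2
b3 stroke at J1

#0 stroke at Sf1  (Sf1 (Sf) sets flow on bond)
#3 stroke at J1  (Se1 (Se) sets effort on bond)
#1 stroke at I1  (common-e at J1 fixed by 3)
#2 stroke at I2  (J1 effort already set via bond 3)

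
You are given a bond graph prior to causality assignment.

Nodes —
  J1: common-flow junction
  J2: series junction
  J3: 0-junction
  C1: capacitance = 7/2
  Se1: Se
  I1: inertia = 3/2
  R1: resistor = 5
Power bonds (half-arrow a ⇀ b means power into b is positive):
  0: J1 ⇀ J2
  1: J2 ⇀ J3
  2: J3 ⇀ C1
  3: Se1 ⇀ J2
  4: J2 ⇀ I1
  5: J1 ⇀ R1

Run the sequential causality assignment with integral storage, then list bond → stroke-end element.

β3 stroke at J2  (Se1: effort source, stroke at far end)
β2 stroke at J3  (C1 integral (e out))
β1 stroke at J2  (common-e at J3 fixed by 2)
β4 stroke at I1  (I1: I, integral causality)
β0 stroke at J2  (J2 flow already set via bond 4)
β5 stroke at J1  (J1: bond 0 brought flow, rest push out)

#0 stroke→J2
#1 stroke→J2
#2 stroke→J3
#3 stroke→J2
#4 stroke→I1
#5 stroke→J1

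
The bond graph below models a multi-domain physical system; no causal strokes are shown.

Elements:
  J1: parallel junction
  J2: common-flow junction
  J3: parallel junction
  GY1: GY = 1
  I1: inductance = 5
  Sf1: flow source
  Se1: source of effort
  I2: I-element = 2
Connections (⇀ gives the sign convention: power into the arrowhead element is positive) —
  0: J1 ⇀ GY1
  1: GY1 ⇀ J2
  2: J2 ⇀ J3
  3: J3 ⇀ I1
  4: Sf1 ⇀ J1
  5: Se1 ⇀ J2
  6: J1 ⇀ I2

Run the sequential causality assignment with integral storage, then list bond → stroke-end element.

β0 stroke→J1
β1 stroke→J2
β2 stroke→J3
β3 stroke→I1
β4 stroke→Sf1
β5 stroke→J2
β6 stroke→I2

β4 →Sf1  (Sf1 fixes flow; stroke at Sf1)
β5 →J2  (Se1 (Se) sets effort on bond)
β3 →I1  (I1 outputs flow p/I1)
β2 →J3  (J3 needs exactly one e-in)
β1 →J2  (common-f at J2 fixed by 2)
β0 →J1  (through GY1, causality inverts; strokes same side of GY1)
β6 →I2  (common-e at J1 fixed by 0)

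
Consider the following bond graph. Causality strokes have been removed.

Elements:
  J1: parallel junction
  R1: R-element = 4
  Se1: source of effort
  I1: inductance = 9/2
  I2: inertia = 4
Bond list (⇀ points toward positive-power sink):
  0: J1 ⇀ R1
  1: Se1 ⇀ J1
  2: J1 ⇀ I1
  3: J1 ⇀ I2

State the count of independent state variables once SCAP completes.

#1 stroke at J1  (Se1: effort source, stroke at far end)
#0 stroke at R1  (0-jn J1 has e-setter on 1)
#2 stroke at I1  (J1: bond 1 brought effort, rest push out)
#3 stroke at I2  (common-e at J1 fixed by 1)

2  (I1, I2 all integral)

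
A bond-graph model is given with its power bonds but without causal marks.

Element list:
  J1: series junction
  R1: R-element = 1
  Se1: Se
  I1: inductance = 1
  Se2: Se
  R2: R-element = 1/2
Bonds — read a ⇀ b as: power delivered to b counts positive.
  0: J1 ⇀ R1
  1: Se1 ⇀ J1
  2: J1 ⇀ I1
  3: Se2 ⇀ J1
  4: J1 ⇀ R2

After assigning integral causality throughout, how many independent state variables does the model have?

β1 |J1  (Se1 (Se) sets effort on bond)
β3 |J1  (Se2 (Se) sets effort on bond)
β2 |I1  (I1 integral (f out))
β0 |J1  (common-f at J1 fixed by 2)
β4 |J1  (J1 flow already set via bond 2)

1  (I1 all integral)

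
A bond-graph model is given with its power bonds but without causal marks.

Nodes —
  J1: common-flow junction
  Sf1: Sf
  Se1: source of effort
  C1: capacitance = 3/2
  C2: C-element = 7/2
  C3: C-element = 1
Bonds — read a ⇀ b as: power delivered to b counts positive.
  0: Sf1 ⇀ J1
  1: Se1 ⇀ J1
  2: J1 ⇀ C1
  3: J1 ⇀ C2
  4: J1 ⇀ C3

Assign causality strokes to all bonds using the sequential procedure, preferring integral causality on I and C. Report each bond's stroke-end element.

b0 |Sf1  (Sf1 fixes flow; stroke at Sf1)
b1 |J1  (Se1 fixes effort; stroke away)
b2 |J1  (J1: bond 0 brought flow, rest push out)
b3 |J1  (J1: bond 0 brought flow, rest push out)
b4 |J1  (J1: bond 0 brought flow, rest push out)

b0 stroke→Sf1
b1 stroke→J1
b2 stroke→J1
b3 stroke→J1
b4 stroke→J1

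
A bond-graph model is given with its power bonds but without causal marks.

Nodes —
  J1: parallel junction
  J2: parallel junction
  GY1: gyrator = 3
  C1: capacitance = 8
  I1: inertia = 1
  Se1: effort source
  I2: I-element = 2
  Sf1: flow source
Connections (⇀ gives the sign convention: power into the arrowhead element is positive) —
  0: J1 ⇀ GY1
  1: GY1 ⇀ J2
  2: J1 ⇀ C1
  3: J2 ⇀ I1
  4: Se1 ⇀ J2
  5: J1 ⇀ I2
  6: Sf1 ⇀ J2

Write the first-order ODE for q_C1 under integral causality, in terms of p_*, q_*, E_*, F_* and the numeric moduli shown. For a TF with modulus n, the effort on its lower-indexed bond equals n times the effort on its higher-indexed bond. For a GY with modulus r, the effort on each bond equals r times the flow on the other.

dq_C1/dt = -E_Se1/3 - p_I2/2

β4 →J2  (Se1: effort source, stroke at far end)
β6 →Sf1  (Sf1 (Sf) sets flow on bond)
β1 →GY1  (J2: bond 4 brought effort, rest push out)
β3 →I1  (J2 effort already set via bond 4)
β0 →GY1  (GY1: gyrator matches bond 1)
β2 →J1  (C1: C, integral causality)
β5 →I2  (J1: bond 2 brought effort, rest push out)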